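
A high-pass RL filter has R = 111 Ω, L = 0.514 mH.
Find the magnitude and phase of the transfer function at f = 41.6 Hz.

Step 1 — Angular frequency: ω = 2π·41.6 = 261.4 rad/s.
Step 2 — Transfer function: H(jω) = jωL/(R + jωL).
Step 3 — Numerator jωL = j·0.1343; denominator R + jωL = 111 + j0.1343.
Step 4 — H = 1.465e-06 + j0.00121.
Step 5 — Magnitude: |H| = 0.00121 (-58.3 dB); phase: φ = 89.9°.

|H| = 0.00121 (-58.3 dB), φ = 89.9°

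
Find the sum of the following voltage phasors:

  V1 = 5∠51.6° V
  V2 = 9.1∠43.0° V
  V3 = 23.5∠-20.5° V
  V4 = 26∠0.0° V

Step 1 — Convert each phasor to rectangular form:
  V1 = 5·(cos(51.6°) + j·sin(51.6°)) = 3.106 + j3.918 V
  V2 = 9.1·(cos(43.0°) + j·sin(43.0°)) = 6.655 + j6.206 V
  V3 = 23.5·(cos(-20.5°) + j·sin(-20.5°)) = 22.01 - j8.23 V
  V4 = 26·(cos(0.0°) + j·sin(0.0°)) = 26 V
Step 2 — Sum components: V_total = 57.77 + j1.895 V.
Step 3 — Convert to polar: |V_total| = 57.8 V, ∠V_total = 1.9°.

V_total = 57.8∠1.9° V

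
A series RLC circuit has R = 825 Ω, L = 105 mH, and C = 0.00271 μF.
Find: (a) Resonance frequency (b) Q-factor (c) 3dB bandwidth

Step 1 — Resonance: ω₀ = 1/√(LC) = 1/√(0.105·2.71e-09) = 5.928e+04 rad/s.
Step 2 — f₀ = ω₀/(2π) = 9435 Hz.
Step 3 — Series Q: Q = ω₀L/R = 5.928e+04·0.105/825 = 7.545.
Step 4 — Bandwidth: Δω = ω₀/Q = 7857 rad/s; BW = Δω/(2π) = 1251 Hz.

(a) f₀ = 9435 Hz  (b) Q = 7.545  (c) BW = 1251 Hz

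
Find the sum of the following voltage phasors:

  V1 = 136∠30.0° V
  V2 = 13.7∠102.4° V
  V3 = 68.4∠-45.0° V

Step 1 — Convert each phasor to rectangular form:
  V1 = 136·(cos(30.0°) + j·sin(30.0°)) = 117.8 + j68 V
  V2 = 13.7·(cos(102.4°) + j·sin(102.4°)) = -2.942 + j13.38 V
  V3 = 68.4·(cos(-45.0°) + j·sin(-45.0°)) = 48.37 - j48.37 V
Step 2 — Sum components: V_total = 163.2 + j33.01 V.
Step 3 — Convert to polar: |V_total| = 166.5 V, ∠V_total = 11.4°.

V_total = 166.5∠11.4° V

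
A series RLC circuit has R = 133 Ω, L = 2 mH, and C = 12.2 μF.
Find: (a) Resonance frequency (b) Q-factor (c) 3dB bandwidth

Step 1 — Resonance condition Im(Z)=0 gives ω₀ = 1/√(LC).
Step 2 — ω₀ = 1/√(0.002·1.22e-05) = 6402 rad/s.
Step 3 — f₀ = ω₀/(2π) = 1019 Hz.
Step 4 — Series Q: Q = ω₀L/R = 6402·0.002/133 = 0.09627.
Step 5 — 3dB bandwidth: Δω = ω₀/Q = 6.65e+04 rad/s; BW = Δω/(2π) = 1.058e+04 Hz.

(a) f₀ = 1019 Hz  (b) Q = 0.09627  (c) BW = 1.058e+04 Hz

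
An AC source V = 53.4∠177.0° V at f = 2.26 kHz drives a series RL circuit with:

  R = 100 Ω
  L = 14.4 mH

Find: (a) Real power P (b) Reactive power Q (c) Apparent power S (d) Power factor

Step 1 — Angular frequency: ω = 2π·f = 2π·2260 = 1.42e+04 rad/s.
Step 2 — Component impedances:
  R: Z = R = 100 Ω
  L: Z = jωL = j·1.42e+04·0.0144 = 0 + j204.5 Ω
Step 3 — Series combination: Z_total = R + L = 100 + j204.5 Ω = 227.6∠63.9° Ω.
Step 4 — Source phasor: V = 53.4∠177.0° V = -53.33 + j2.795 V.
Step 5 — Current: I = V / Z = -0.09189 + j0.2159 A = 0.2346∠113.1° A.
Step 6 — Complex power: S = V·I* = 5.504 + j11.25 VA.
Step 7 — Real power: P = Re(S) = 5.504 W.
Step 8 — Reactive power: Q = Im(S) = 11.25 VAR.
Step 9 — Apparent power: |S| = 12.53 VA.
Step 10 — Power factor: PF = P/|S| = 0.4393 (lagging).

(a) P = 5.504 W  (b) Q = 11.25 VAR  (c) S = 12.53 VA  (d) PF = 0.4393 (lagging)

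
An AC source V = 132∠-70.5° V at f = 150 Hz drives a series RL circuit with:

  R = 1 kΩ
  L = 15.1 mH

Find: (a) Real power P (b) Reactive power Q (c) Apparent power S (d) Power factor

Step 1 — Angular frequency: ω = 2π·f = 2π·150 = 942.5 rad/s.
Step 2 — Component impedances:
  R: Z = R = 1000 Ω
  L: Z = jωL = j·942.5·0.0151 = 0 + j14.23 Ω
Step 3 — Series combination: Z_total = R + L = 1000 + j14.23 Ω = 1000∠0.8° Ω.
Step 4 — Source phasor: V = 132∠-70.5° V = 44.06 - j124.4 V.
Step 5 — Current: I = V / Z = 0.04228 - j0.125 A = 0.132∠-71.3° A.
Step 6 — Complex power: S = V·I* = 17.42 + j0.2479 VA.
Step 7 — Real power: P = Re(S) = 17.42 W.
Step 8 — Reactive power: Q = Im(S) = 0.2479 VAR.
Step 9 — Apparent power: |S| = 17.42 VA.
Step 10 — Power factor: PF = P/|S| = 0.9999 (lagging).

(a) P = 17.42 W  (b) Q = 0.2479 VAR  (c) S = 17.42 VA  (d) PF = 0.9999 (lagging)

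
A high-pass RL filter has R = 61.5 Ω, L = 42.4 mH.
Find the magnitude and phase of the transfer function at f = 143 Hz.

Step 1 — Angular frequency: ω = 2π·143 = 898.5 rad/s.
Step 2 — Transfer function: H(jω) = jωL/(R + jωL).
Step 3 — Numerator jωL = j·38.1; denominator R + jωL = 61.5 + j38.1.
Step 4 — H = 0.2773 + j0.4477.
Step 5 — Magnitude: |H| = 0.5266 (-5.6 dB); phase: φ = 58.2°.

|H| = 0.5266 (-5.6 dB), φ = 58.2°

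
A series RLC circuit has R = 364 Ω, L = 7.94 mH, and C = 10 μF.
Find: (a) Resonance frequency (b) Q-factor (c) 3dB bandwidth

Step 1 — Resonance: ω₀ = 1/√(LC) = 1/√(0.00794·1e-05) = 3549 rad/s.
Step 2 — f₀ = ω₀/(2π) = 564.8 Hz.
Step 3 — Series Q: Q = ω₀L/R = 3549·0.00794/364 = 0.07741.
Step 4 — Bandwidth: Δω = ω₀/Q = 4.584e+04 rad/s; BW = Δω/(2π) = 7296 Hz.

(a) f₀ = 564.8 Hz  (b) Q = 0.07741  (c) BW = 7296 Hz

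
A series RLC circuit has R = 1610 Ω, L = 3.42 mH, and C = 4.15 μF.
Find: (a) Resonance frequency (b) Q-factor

Step 1 — Resonance condition Im(Z)=0 gives ω₀ = 1/√(LC).
Step 2 — ω₀ = 1/√(0.00342·4.15e-06) = 8394 rad/s.
Step 3 — f₀ = ω₀/(2π) = 1336 Hz.
Step 4 — Series Q: Q = ω₀L/R = 8394·0.00342/1610 = 0.01783.

(a) f₀ = 1336 Hz  (b) Q = 0.01783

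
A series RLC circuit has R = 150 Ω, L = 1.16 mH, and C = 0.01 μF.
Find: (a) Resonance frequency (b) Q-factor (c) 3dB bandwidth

Step 1 — Resonance condition Im(Z)=0 gives ω₀ = 1/√(LC).
Step 2 — ω₀ = 1/√(0.00116·1e-08) = 2.936e+05 rad/s.
Step 3 — f₀ = ω₀/(2π) = 4.673e+04 Hz.
Step 4 — Series Q: Q = ω₀L/R = 2.936e+05·0.00116/150 = 2.271.
Step 5 — 3dB bandwidth: Δω = ω₀/Q = 1.293e+05 rad/s; BW = Δω/(2π) = 2.058e+04 Hz.

(a) f₀ = 4.673e+04 Hz  (b) Q = 2.271  (c) BW = 2.058e+04 Hz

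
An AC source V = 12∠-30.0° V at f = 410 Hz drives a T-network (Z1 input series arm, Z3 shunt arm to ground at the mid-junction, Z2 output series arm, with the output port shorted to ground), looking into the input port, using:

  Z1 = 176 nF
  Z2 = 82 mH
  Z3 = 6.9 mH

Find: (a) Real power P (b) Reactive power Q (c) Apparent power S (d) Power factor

Step 1 — Angular frequency: ω = 2π·f = 2π·410 = 2576 rad/s.
Step 2 — Component impedances:
  Z1: Z = 1/(jωC) = -j/(ω·C) = 0 - j2206 Ω
  Z2: Z = jωL = j·2576·0.082 = 0 + j211.2 Ω
  Z3: Z = jωL = j·2576·0.0069 = 0 + j17.78 Ω
Step 3 — With the output port shorted to ground, the output series arm Z2 runs from the junction to ground; the shunt arm Z3 also runs from the junction to ground. They appear in parallel: Z3 || Z2 = 0 + j16.4 Ω.
Step 4 — Series with input arm Z1: Z_in = Z1 + (Z3 || Z2) = 0 - j2189 Ω = 2189∠-90.0° Ω.
Step 5 — Source phasor: V = 12∠-30.0° V = 10.39 - j6 V.
Step 6 — Current: I = V / Z = 0.002741 + j0.004747 A = 0.005481∠60.0° A.
Step 7 — Complex power: S = V·I* = 0 - j0.06578 VA.
Step 8 — Real power: P = Re(S) = 0 W.
Step 9 — Reactive power: Q = Im(S) = -0.06578 VAR.
Step 10 — Apparent power: |S| = 0.06578 VA.
Step 11 — Power factor: PF = P/|S| = 0 (leading).

(a) P = 0 W  (b) Q = -0.06578 VAR  (c) S = 0.06578 VA  (d) PF = 0 (leading)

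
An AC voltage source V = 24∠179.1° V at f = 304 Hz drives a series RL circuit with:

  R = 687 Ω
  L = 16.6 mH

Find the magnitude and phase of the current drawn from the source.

Step 1 — Angular frequency: ω = 2π·f = 2π·304 = 1910 rad/s.
Step 2 — Component impedances:
  R: Z = R = 687 Ω
  L: Z = jωL = j·1910·0.0166 = 0 + j31.71 Ω
Step 3 — Series combination: Z_total = R + L = 687 + j31.71 Ω = 687.7∠2.6° Ω.
Step 4 — Source phasor: V = 24∠179.1° V = -24 + j0.377 V.
Step 5 — Ohm's law: I = V / Z_total = (-24 + j0.377) / (687 + j31.71) = -0.03483 + j0.002156 A.
Step 6 — Convert to polar: |I| = 0.0349 A, ∠I = 176.5°.

I = 0.0349∠176.5° A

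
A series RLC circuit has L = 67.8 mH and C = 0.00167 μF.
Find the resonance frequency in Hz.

Step 1 — Resonance condition Im(Z)=0 gives ω₀ = 1/√(LC).
Step 2 — ω₀ = 1/√(0.0678·1.67e-09) = 9.398e+04 rad/s.
Step 3 — f₀ = ω₀/(2π) = 1.496e+04 Hz.

f₀ = 1.496e+04 Hz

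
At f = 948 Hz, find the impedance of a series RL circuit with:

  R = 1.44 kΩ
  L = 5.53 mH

Step 1 — Angular frequency: ω = 2π·f = 2π·948 = 5956 rad/s.
Step 2 — Component impedances:
  R: Z = R = 1440 Ω
  L: Z = jωL = j·5956·0.00553 = 0 + j32.94 Ω
Step 3 — Series combination: Z_total = R + L = 1440 + j32.94 Ω = 1440∠1.3° Ω.

Z = 1440 + j32.94 Ω = 1440∠1.3° Ω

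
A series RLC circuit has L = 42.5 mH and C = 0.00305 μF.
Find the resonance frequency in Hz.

Step 1 — Resonance condition Im(Z)=0 gives ω₀ = 1/√(LC).
Step 2 — ω₀ = 1/√(0.0425·3.05e-09) = 8.783e+04 rad/s.
Step 3 — f₀ = ω₀/(2π) = 1.398e+04 Hz.

f₀ = 1.398e+04 Hz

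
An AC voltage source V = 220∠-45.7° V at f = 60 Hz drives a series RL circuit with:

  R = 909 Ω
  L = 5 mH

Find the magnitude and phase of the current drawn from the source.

Step 1 — Angular frequency: ω = 2π·f = 2π·60 = 377 rad/s.
Step 2 — Component impedances:
  R: Z = R = 909 Ω
  L: Z = jωL = j·377·0.005 = 0 + j1.885 Ω
Step 3 — Series combination: Z_total = R + L = 909 + j1.885 Ω = 909∠0.1° Ω.
Step 4 — Source phasor: V = 220∠-45.7° V = 153.7 - j157.5 V.
Step 5 — Ohm's law: I = V / Z_total = (153.7 - j157.5) / (909 + j1.885) = 0.1687 - j0.1736 A.
Step 6 — Convert to polar: |I| = 0.242 A, ∠I = -45.8°.

I = 0.242∠-45.8° A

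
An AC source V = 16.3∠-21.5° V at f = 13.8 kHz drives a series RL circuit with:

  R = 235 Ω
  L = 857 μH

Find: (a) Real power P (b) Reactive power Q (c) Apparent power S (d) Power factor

Step 1 — Angular frequency: ω = 2π·f = 2π·1.38e+04 = 8.671e+04 rad/s.
Step 2 — Component impedances:
  R: Z = R = 235 Ω
  L: Z = jωL = j·8.671e+04·0.000857 = 0 + j74.31 Ω
Step 3 — Series combination: Z_total = R + L = 235 + j74.31 Ω = 246.5∠17.5° Ω.
Step 4 — Source phasor: V = 16.3∠-21.5° V = 15.17 - j5.974 V.
Step 5 — Current: I = V / Z = 0.05136 - j0.04166 A = 0.06613∠-39.0° A.
Step 6 — Complex power: S = V·I* = 1.028 + j0.325 VA.
Step 7 — Real power: P = Re(S) = 1.028 W.
Step 8 — Reactive power: Q = Im(S) = 0.325 VAR.
Step 9 — Apparent power: |S| = 1.078 VA.
Step 10 — Power factor: PF = P/|S| = 0.9535 (lagging).

(a) P = 1.028 W  (b) Q = 0.325 VAR  (c) S = 1.078 VA  (d) PF = 0.9535 (lagging)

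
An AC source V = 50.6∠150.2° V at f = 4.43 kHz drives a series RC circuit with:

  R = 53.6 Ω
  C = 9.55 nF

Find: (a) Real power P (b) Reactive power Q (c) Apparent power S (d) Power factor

Step 1 — Angular frequency: ω = 2π·f = 2π·4430 = 2.783e+04 rad/s.
Step 2 — Component impedances:
  R: Z = R = 53.6 Ω
  C: Z = 1/(jωC) = -j/(ω·C) = 0 - j3762 Ω
Step 3 — Series combination: Z_total = R + C = 53.6 - j3762 Ω = 3762∠-89.2° Ω.
Step 4 — Source phasor: V = 50.6∠150.2° V = -43.91 + j25.15 V.
Step 5 — Current: I = V / Z = -0.006849 - j0.01157 A = 0.01345∠-120.6° A.
Step 6 — Complex power: S = V·I* = 0.009695 - j0.6805 VA.
Step 7 — Real power: P = Re(S) = 0.009695 W.
Step 8 — Reactive power: Q = Im(S) = -0.6805 VAR.
Step 9 — Apparent power: |S| = 0.6805 VA.
Step 10 — Power factor: PF = P/|S| = 0.01425 (leading).

(a) P = 0.009695 W  (b) Q = -0.6805 VAR  (c) S = 0.6805 VA  (d) PF = 0.01425 (leading)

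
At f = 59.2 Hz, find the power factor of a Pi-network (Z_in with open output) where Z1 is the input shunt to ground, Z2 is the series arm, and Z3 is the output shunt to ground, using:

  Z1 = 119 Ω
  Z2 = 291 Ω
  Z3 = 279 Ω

Step 1 — Angular frequency: ω = 2π·f = 2π·59.2 = 372 rad/s.
Step 2 — Component impedances:
  Z1: Z = R = 119 Ω
  Z2: Z = R = 291 Ω
  Z3: Z = R = 279 Ω
Step 3 — With open output, the series arm Z2 and the output shunt Z3 appear in series to ground: Z2 + Z3 = 570 Ω.
Step 4 — Parallel with input shunt Z1: Z_in = Z1 || (Z2 + Z3) = 98.45 Ω = 98.45∠0.0° Ω.
Step 5 — Power factor: PF = cos(φ) = Re(Z)/|Z| = 98.45/98.45 = 1.
Step 6 — Type: Im(Z) = 0 ⇒ unity (phase φ = 0.0°).

PF = 1 (unity, φ = 0.0°)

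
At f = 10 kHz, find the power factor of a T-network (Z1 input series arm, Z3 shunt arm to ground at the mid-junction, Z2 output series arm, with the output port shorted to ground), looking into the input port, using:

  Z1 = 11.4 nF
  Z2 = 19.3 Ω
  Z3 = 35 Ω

Step 1 — Angular frequency: ω = 2π·f = 2π·1e+04 = 6.283e+04 rad/s.
Step 2 — Component impedances:
  Z1: Z = 1/(jωC) = -j/(ω·C) = 0 - j1396 Ω
  Z2: Z = R = 19.3 Ω
  Z3: Z = R = 35 Ω
Step 3 — With the output port shorted to ground, the output series arm Z2 runs from the junction to ground; the shunt arm Z3 also runs from the junction to ground. They appear in parallel: Z3 || Z2 = 12.44 Ω.
Step 4 — Series with input arm Z1: Z_in = Z1 + (Z3 || Z2) = 12.44 - j1396 Ω = 1396∠-89.5° Ω.
Step 5 — Power factor: PF = cos(φ) = Re(Z)/|Z| = 12.44/1396.2 = 0.00891.
Step 6 — Type: Im(Z) = -1396 ⇒ leading (phase φ = -89.5°).

PF = 0.00891 (leading, φ = -89.5°)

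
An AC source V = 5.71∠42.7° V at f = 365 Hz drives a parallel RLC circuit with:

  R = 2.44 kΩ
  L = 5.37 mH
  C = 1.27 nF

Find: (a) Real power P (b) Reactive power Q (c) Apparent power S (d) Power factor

Step 1 — Angular frequency: ω = 2π·f = 2π·365 = 2293 rad/s.
Step 2 — Component impedances:
  R: Z = R = 2440 Ω
  L: Z = jωL = j·2293·0.00537 = 0 + j12.32 Ω
  C: Z = 1/(jωC) = -j/(ω·C) = 0 - j3.433e+05 Ω
Step 3 — Parallel combination: 1/Z_total = 1/R + 1/L + 1/C; Z_total = 0.06216 + j12.32 Ω = 12.32∠89.7° Ω.
Step 4 — Source phasor: V = 5.71∠42.7° V = 4.196 + j3.872 V.
Step 5 — Current: I = V / Z = 0.3161 - j0.3391 A = 0.4636∠-47.0° A.
Step 6 — Complex power: S = V·I* = 0.01336 + j2.647 VA.
Step 7 — Real power: P = Re(S) = 0.01336 W.
Step 8 — Reactive power: Q = Im(S) = 2.647 VAR.
Step 9 — Apparent power: |S| = 2.647 VA.
Step 10 — Power factor: PF = P/|S| = 0.005047 (lagging).

(a) P = 0.01336 W  (b) Q = 2.647 VAR  (c) S = 2.647 VA  (d) PF = 0.005047 (lagging)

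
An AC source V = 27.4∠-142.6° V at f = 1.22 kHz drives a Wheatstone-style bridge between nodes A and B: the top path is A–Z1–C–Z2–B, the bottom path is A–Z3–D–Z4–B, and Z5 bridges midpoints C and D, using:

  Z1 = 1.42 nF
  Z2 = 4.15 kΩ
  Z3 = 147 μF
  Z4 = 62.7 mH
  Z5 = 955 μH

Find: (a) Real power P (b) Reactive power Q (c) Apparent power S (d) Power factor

Step 1 — Angular frequency: ω = 2π·f = 2π·1220 = 7665 rad/s.
Step 2 — Component impedances:
  Z1: Z = 1/(jωC) = -j/(ω·C) = 0 - j9.187e+04 Ω
  Z2: Z = R = 4150 Ω
  Z3: Z = 1/(jωC) = -j/(ω·C) = 0 - j0.8874 Ω
  Z4: Z = jωL = j·7665·0.0627 = 0 + j480.6 Ω
  Z5: Z = jωL = j·7665·0.000955 = 0 + j7.321 Ω
Step 3 — Bridge requires nodal analysis (the Z5 bridge couples midpoints C and D, so the two paths cannot be reduced to a simple series/parallel combination). Setting node B to ground and injecting 1 A at node A, the 3-node admittance system at A, C, D solves to V_A = Z_AB = 54.9 + j473.3 Ω = 476.5∠83.4° Ω.
Step 4 — Source phasor: V = 27.4∠-142.6° V = -21.77 - j16.64 V.
Step 5 — Current: I = V / Z = -0.03996 + j0.04136 A = 0.05751∠134.0° A.
Step 6 — Complex power: S = V·I* = 0.1816 + j1.565 VA.
Step 7 — Real power: P = Re(S) = 0.1816 W.
Step 8 — Reactive power: Q = Im(S) = 1.565 VAR.
Step 9 — Apparent power: |S| = 1.576 VA.
Step 10 — Power factor: PF = P/|S| = 0.1152 (lagging).

(a) P = 0.1816 W  (b) Q = 1.565 VAR  (c) S = 1.576 VA  (d) PF = 0.1152 (lagging)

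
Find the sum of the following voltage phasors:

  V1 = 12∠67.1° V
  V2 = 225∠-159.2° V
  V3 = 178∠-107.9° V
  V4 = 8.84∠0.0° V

Step 1 — Convert each phasor to rectangular form:
  V1 = 12·(cos(67.1°) + j·sin(67.1°)) = 4.669 + j11.05 V
  V2 = 225·(cos(-159.2°) + j·sin(-159.2°)) = -210.3 - j79.9 V
  V3 = 178·(cos(-107.9°) + j·sin(-107.9°)) = -54.71 - j169.4 V
  V4 = 8.84·(cos(0.0°) + j·sin(0.0°)) = 8.84 V
Step 2 — Sum components: V_total = -251.5 - j238.2 V.
Step 3 — Convert to polar: |V_total| = 346.4 V, ∠V_total = -136.6°.

V_total = 346.4∠-136.6° V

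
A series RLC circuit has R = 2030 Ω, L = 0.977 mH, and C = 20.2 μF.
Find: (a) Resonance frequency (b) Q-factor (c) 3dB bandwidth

Step 1 — Resonance: ω₀ = 1/√(LC) = 1/√(0.000977·2.02e-05) = 7118 rad/s.
Step 2 — f₀ = ω₀/(2π) = 1133 Hz.
Step 3 — Series Q: Q = ω₀L/R = 7118·0.000977/2030 = 0.003426.
Step 4 — Bandwidth: Δω = ω₀/Q = 2.078e+06 rad/s; BW = Δω/(2π) = 3.307e+05 Hz.

(a) f₀ = 1133 Hz  (b) Q = 0.003426  (c) BW = 3.307e+05 Hz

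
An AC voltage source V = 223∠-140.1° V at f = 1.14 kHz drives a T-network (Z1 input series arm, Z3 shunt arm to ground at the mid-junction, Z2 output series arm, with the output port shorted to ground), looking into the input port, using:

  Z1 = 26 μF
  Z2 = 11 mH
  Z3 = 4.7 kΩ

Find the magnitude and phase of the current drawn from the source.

Step 1 — Angular frequency: ω = 2π·f = 2π·1140 = 7163 rad/s.
Step 2 — Component impedances:
  Z1: Z = 1/(jωC) = -j/(ω·C) = 0 - j5.37 Ω
  Z2: Z = jωL = j·7163·0.011 = 0 + j78.79 Ω
  Z3: Z = R = 4700 Ω
Step 3 — With the output port shorted to ground, the output series arm Z2 runs from the junction to ground; the shunt arm Z3 also runs from the junction to ground. They appear in parallel: Z3 || Z2 = 1.32 + j78.77 Ω.
Step 4 — Series with input arm Z1: Z_in = Z1 + (Z3 || Z2) = 1.32 + j73.4 Ω = 73.41∠89.0° Ω.
Step 5 — Source phasor: V = 223∠-140.1° V = -171.1 - j143 V.
Step 6 — Ohm's law: I = V / Z_total = (-171.1 - j143) / (1.32 + j73.4) = -1.99 + j2.295 A.
Step 7 — Convert to polar: |I| = 3.038 A, ∠I = 130.9°.

I = 3.038∠130.9° A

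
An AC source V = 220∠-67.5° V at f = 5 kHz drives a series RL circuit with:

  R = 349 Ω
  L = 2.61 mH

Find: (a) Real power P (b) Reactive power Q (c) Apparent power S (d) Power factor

Step 1 — Angular frequency: ω = 2π·f = 2π·5000 = 3.142e+04 rad/s.
Step 2 — Component impedances:
  R: Z = R = 349 Ω
  L: Z = jωL = j·3.142e+04·0.00261 = 0 + j82 Ω
Step 3 — Series combination: Z_total = R + L = 349 + j82 Ω = 358.5∠13.2° Ω.
Step 4 — Source phasor: V = 220∠-67.5° V = 84.19 - j203.3 V.
Step 5 — Current: I = V / Z = 0.09894 - j0.6056 A = 0.6137∠-80.7° A.
Step 6 — Complex power: S = V·I* = 131.4 + j30.88 VA.
Step 7 — Real power: P = Re(S) = 131.4 W.
Step 8 — Reactive power: Q = Im(S) = 30.88 VAR.
Step 9 — Apparent power: |S| = 135 VA.
Step 10 — Power factor: PF = P/|S| = 0.9735 (lagging).

(a) P = 131.4 W  (b) Q = 30.88 VAR  (c) S = 135 VA  (d) PF = 0.9735 (lagging)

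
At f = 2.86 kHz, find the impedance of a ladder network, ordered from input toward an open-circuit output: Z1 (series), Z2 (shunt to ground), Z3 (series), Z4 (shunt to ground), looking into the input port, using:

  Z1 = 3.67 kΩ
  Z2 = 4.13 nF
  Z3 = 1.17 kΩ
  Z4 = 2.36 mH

Step 1 — Angular frequency: ω = 2π·f = 2π·2860 = 1.797e+04 rad/s.
Step 2 — Component impedances:
  Z1: Z = R = 3670 Ω
  Z2: Z = 1/(jωC) = -j/(ω·C) = 0 - j1.347e+04 Ω
  Z3: Z = R = 1170 Ω
  Z4: Z = jωL = j·1.797e+04·0.00236 = 0 + j42.41 Ω
Step 3 — Ladder network (open output): work backward from the far end, alternating series and parallel combinations. Z_in = 4839 - j59.24 Ω = 4839∠-0.7° Ω.

Z = 4839 - j59.24 Ω = 4839∠-0.7° Ω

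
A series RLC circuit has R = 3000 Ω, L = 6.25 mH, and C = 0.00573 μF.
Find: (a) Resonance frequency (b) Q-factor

Step 1 — Resonance condition Im(Z)=0 gives ω₀ = 1/√(LC).
Step 2 — ω₀ = 1/√(0.00625·5.73e-09) = 1.671e+05 rad/s.
Step 3 — f₀ = ω₀/(2π) = 2.66e+04 Hz.
Step 4 — Series Q: Q = ω₀L/R = 1.671e+05·0.00625/3000 = 0.3481.

(a) f₀ = 2.66e+04 Hz  (b) Q = 0.3481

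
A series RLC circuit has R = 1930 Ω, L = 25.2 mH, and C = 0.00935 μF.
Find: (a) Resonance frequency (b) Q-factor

Step 1 — Resonance condition Im(Z)=0 gives ω₀ = 1/√(LC).
Step 2 — ω₀ = 1/√(0.0252·9.35e-09) = 6.515e+04 rad/s.
Step 3 — f₀ = ω₀/(2π) = 1.037e+04 Hz.
Step 4 — Series Q: Q = ω₀L/R = 6.515e+04·0.0252/1930 = 0.8506.

(a) f₀ = 1.037e+04 Hz  (b) Q = 0.8506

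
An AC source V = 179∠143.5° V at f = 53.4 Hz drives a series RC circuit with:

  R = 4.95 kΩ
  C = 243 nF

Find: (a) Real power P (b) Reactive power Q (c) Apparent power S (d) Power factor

Step 1 — Angular frequency: ω = 2π·f = 2π·53.4 = 335.5 rad/s.
Step 2 — Component impedances:
  R: Z = R = 4950 Ω
  C: Z = 1/(jωC) = -j/(ω·C) = 0 - j1.227e+04 Ω
Step 3 — Series combination: Z_total = R + C = 4950 - j1.227e+04 Ω = 1.323e+04∠-68.0° Ω.
Step 4 — Source phasor: V = 179∠143.5° V = -143.9 + j106.5 V.
Step 5 — Current: I = V / Z = -0.01154 - j0.007076 A = 0.01353∠-148.5° A.
Step 6 — Complex power: S = V·I* = 0.9066 - j2.246 VA.
Step 7 — Real power: P = Re(S) = 0.9066 W.
Step 8 — Reactive power: Q = Im(S) = -2.246 VAR.
Step 9 — Apparent power: |S| = 2.423 VA.
Step 10 — Power factor: PF = P/|S| = 0.3743 (leading).

(a) P = 0.9066 W  (b) Q = -2.246 VAR  (c) S = 2.423 VA  (d) PF = 0.3743 (leading)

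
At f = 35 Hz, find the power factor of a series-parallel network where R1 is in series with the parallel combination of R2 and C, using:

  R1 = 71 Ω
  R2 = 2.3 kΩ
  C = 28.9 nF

Step 1 — Angular frequency: ω = 2π·f = 2π·35 = 219.9 rad/s.
Step 2 — Component impedances:
  R1: Z = R = 71 Ω
  R2: Z = R = 2300 Ω
  C: Z = 1/(jωC) = -j/(ω·C) = 0 - j1.573e+05 Ω
Step 3 — Parallel branch: R2 || C = 1/(1/R2 + 1/C) = 2300 - j33.61 Ω.
Step 4 — Series with R1: Z_total = R1 + (R2 || C) = 2371 - j33.61 Ω = 2371∠-0.8° Ω.
Step 5 — Power factor: PF = cos(φ) = Re(Z)/|Z| = 2370.5/2370.7 = 0.9999.
Step 6 — Type: Im(Z) = -33.61 ⇒ leading (phase φ = -0.8°).

PF = 0.9999 (leading, φ = -0.8°)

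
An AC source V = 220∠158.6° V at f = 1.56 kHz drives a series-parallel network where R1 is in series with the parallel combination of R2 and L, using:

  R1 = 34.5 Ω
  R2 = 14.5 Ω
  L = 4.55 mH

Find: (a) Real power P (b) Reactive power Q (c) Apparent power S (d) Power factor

Step 1 — Angular frequency: ω = 2π·f = 2π·1560 = 9802 rad/s.
Step 2 — Component impedances:
  R1: Z = R = 34.5 Ω
  R2: Z = R = 14.5 Ω
  L: Z = jωL = j·9802·0.00455 = 0 + j44.6 Ω
Step 3 — Parallel branch: R2 || L = 1/(1/R2 + 1/L) = 13.11 + j4.264 Ω.
Step 4 — Series with R1: Z_total = R1 + (R2 || L) = 47.61 + j4.264 Ω = 47.8∠5.1° Ω.
Step 5 — Source phasor: V = 220∠158.6° V = -204.8 + j80.27 V.
Step 6 — Current: I = V / Z = -4.118 + j2.055 A = 4.602∠153.5° A.
Step 7 — Complex power: S = V·I* = 1008 + j90.3 VA.
Step 8 — Real power: P = Re(S) = 1008 W.
Step 9 — Reactive power: Q = Im(S) = 90.3 VAR.
Step 10 — Apparent power: |S| = 1012 VA.
Step 11 — Power factor: PF = P/|S| = 0.996 (lagging).

(a) P = 1008 W  (b) Q = 90.3 VAR  (c) S = 1012 VA  (d) PF = 0.996 (lagging)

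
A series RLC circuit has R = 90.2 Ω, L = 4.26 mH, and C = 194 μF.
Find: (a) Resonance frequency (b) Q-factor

Step 1 — Resonance condition Im(Z)=0 gives ω₀ = 1/√(LC).
Step 2 — ω₀ = 1/√(0.00426·0.000194) = 1100 rad/s.
Step 3 — f₀ = ω₀/(2π) = 175.1 Hz.
Step 4 — Series Q: Q = ω₀L/R = 1100·0.00426/90.2 = 0.05195.

(a) f₀ = 175.1 Hz  (b) Q = 0.05195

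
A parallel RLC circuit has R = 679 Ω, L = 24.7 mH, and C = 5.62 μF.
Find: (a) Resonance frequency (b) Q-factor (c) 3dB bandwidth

Step 1 — Resonance: ω₀ = 1/√(LC) = 1/√(0.0247·5.62e-06) = 2684 rad/s.
Step 2 — f₀ = ω₀/(2π) = 427.2 Hz.
Step 3 — Parallel Q: Q = R/(ω₀L) = 679/(2684·0.0247) = 10.24.
Step 4 — Bandwidth: Δω = ω₀/Q = 262.1 rad/s; BW = Δω/(2π) = 41.71 Hz.

(a) f₀ = 427.2 Hz  (b) Q = 10.24  (c) BW = 41.71 Hz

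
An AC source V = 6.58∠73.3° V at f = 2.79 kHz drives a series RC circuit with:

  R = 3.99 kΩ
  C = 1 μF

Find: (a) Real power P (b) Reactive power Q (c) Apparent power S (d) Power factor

Step 1 — Angular frequency: ω = 2π·f = 2π·2790 = 1.753e+04 rad/s.
Step 2 — Component impedances:
  R: Z = R = 3990 Ω
  C: Z = 1/(jωC) = -j/(ω·C) = 0 - j57.04 Ω
Step 3 — Series combination: Z_total = R + C = 3990 - j57.04 Ω = 3990∠-0.8° Ω.
Step 4 — Source phasor: V = 6.58∠73.3° V = 1.891 + j6.302 V.
Step 5 — Current: I = V / Z = 0.0004512 + j0.001586 A = 0.001649∠74.1° A.
Step 6 — Complex power: S = V·I* = 0.01085 - j0.0001551 VA.
Step 7 — Real power: P = Re(S) = 0.01085 W.
Step 8 — Reactive power: Q = Im(S) = -0.0001551 VAR.
Step 9 — Apparent power: |S| = 0.01085 VA.
Step 10 — Power factor: PF = P/|S| = 0.9999 (leading).

(a) P = 0.01085 W  (b) Q = -0.0001551 VAR  (c) S = 0.01085 VA  (d) PF = 0.9999 (leading)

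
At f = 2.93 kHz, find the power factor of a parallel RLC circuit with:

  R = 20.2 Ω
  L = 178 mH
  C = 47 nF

Step 1 — Angular frequency: ω = 2π·f = 2π·2930 = 1.841e+04 rad/s.
Step 2 — Component impedances:
  R: Z = R = 20.2 Ω
  L: Z = jωL = j·1.841e+04·0.178 = 0 + j3277 Ω
  C: Z = 1/(jωC) = -j/(ω·C) = 0 - j1156 Ω
Step 3 — Parallel combination: 1/Z_total = 1/R + 1/L + 1/C; Z_total = 20.2 - j0.2285 Ω = 20.2∠-0.6° Ω.
Step 4 — Power factor: PF = cos(φ) = Re(Z)/|Z| = 20.197/20.199 = 0.9999.
Step 5 — Type: Im(Z) = -0.2285 ⇒ leading (phase φ = -0.6°).

PF = 0.9999 (leading, φ = -0.6°)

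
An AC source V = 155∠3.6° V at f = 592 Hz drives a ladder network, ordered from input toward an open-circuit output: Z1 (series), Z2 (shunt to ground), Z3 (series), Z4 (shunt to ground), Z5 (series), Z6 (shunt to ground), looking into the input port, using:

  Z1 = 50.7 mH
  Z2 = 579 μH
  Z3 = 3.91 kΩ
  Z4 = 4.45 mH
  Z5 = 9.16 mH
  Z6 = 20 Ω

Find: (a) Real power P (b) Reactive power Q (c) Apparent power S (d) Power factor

Step 1 — Angular frequency: ω = 2π·f = 2π·592 = 3720 rad/s.
Step 2 — Component impedances:
  Z1: Z = jωL = j·3720·0.0507 = 0 + j188.6 Ω
  Z2: Z = jωL = j·3720·0.000579 = 0 + j2.154 Ω
  Z3: Z = R = 3910 Ω
  Z4: Z = jωL = j·3720·0.00445 = 0 + j16.55 Ω
  Z5: Z = jωL = j·3720·0.00916 = 0 + j34.07 Ω
  Z6: Z = R = 20 Ω
Step 3 — Ladder network (open output): work backward from the far end, alternating series and parallel combinations. Z_in = 0.001186 + j190.7 Ω = 190.7∠90.0° Ω.
Step 4 — Source phasor: V = 155∠3.6° V = 154.7 + j9.733 V.
Step 5 — Current: I = V / Z = 0.05103 - j0.811 A = 0.8126∠-86.4° A.
Step 6 — Complex power: S = V·I* = 0.000783 + j126 VA.
Step 7 — Real power: P = Re(S) = 0.000783 W.
Step 8 — Reactive power: Q = Im(S) = 126 VAR.
Step 9 — Apparent power: |S| = 126 VA.
Step 10 — Power factor: PF = P/|S| = 6.216e-06 (lagging).

(a) P = 0.000783 W  (b) Q = 126 VAR  (c) S = 126 VA  (d) PF = 6.216e-06 (lagging)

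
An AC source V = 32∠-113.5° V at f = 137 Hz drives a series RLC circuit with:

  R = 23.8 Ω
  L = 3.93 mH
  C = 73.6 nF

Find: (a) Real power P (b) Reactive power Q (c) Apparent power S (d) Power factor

Step 1 — Angular frequency: ω = 2π·f = 2π·137 = 860.8 rad/s.
Step 2 — Component impedances:
  R: Z = R = 23.8 Ω
  L: Z = jωL = j·860.8·0.00393 = 0 + j3.383 Ω
  C: Z = 1/(jωC) = -j/(ω·C) = 0 - j1.578e+04 Ω
Step 3 — Series combination: Z_total = R + L + C = 23.8 - j1.578e+04 Ω = 1.578e+04∠-89.9° Ω.
Step 4 — Source phasor: V = 32∠-113.5° V = -12.76 - j29.35 V.
Step 5 — Current: I = V / Z = 0.001858 - j0.0008114 A = 0.002028∠-23.6° A.
Step 6 — Complex power: S = V·I* = 9.786e-05 - j0.06489 VA.
Step 7 — Real power: P = Re(S) = 9.786e-05 W.
Step 8 — Reactive power: Q = Im(S) = -0.06489 VAR.
Step 9 — Apparent power: |S| = 0.06489 VA.
Step 10 — Power factor: PF = P/|S| = 0.001508 (leading).

(a) P = 9.786e-05 W  (b) Q = -0.06489 VAR  (c) S = 0.06489 VA  (d) PF = 0.001508 (leading)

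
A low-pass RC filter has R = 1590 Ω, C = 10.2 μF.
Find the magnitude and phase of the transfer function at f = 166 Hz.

Step 1 — Angular frequency: ω = 2π·166 = 1043 rad/s.
Step 2 — Transfer function: H(jω) = 1/(1 + jωRC).
Step 3 — Denominator: 1 + jωRC = 1 + j·1043·1590·1.02e-05 = 1 + j16.92.
Step 4 — H = 0.003483 - j0.05891.
Step 5 — Magnitude: |H| = 0.05901 (-24.6 dB); phase: φ = -86.6°.

|H| = 0.05901 (-24.6 dB), φ = -86.6°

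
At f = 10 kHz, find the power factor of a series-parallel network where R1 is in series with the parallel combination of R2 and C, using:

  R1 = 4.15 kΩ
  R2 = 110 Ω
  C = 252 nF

Step 1 — Angular frequency: ω = 2π·f = 2π·1e+04 = 6.283e+04 rad/s.
Step 2 — Component impedances:
  R1: Z = R = 4150 Ω
  R2: Z = R = 110 Ω
  C: Z = 1/(jωC) = -j/(ω·C) = 0 - j63.16 Ω
Step 3 — Parallel branch: R2 || C = 1/(1/R2 + 1/C) = 27.27 - j47.5 Ω.
Step 4 — Series with R1: Z_total = R1 + (R2 || C) = 4177 - j47.5 Ω = 4178∠-0.7° Ω.
Step 5 — Power factor: PF = cos(φ) = Re(Z)/|Z| = 4177.27/4177.54 = 0.9999.
Step 6 — Type: Im(Z) = -47.5 ⇒ leading (phase φ = -0.7°).

PF = 0.9999 (leading, φ = -0.7°)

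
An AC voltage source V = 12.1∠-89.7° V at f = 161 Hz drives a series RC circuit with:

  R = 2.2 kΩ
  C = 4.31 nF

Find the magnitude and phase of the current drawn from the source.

Step 1 — Angular frequency: ω = 2π·f = 2π·161 = 1012 rad/s.
Step 2 — Component impedances:
  R: Z = R = 2200 Ω
  C: Z = 1/(jωC) = -j/(ω·C) = 0 - j2.294e+05 Ω
Step 3 — Series combination: Z_total = R + C = 2200 - j2.294e+05 Ω = 2.294e+05∠-89.5° Ω.
Step 4 — Source phasor: V = 12.1∠-89.7° V = 0.06336 - j12.1 V.
Step 5 — Ohm's law: I = V / Z_total = (0.06336 - j12.1) / (2200 - j2.294e+05) = 5.275e-05 - j2.298e-07 A.
Step 6 — Convert to polar: |I| = 5.275e-05 A, ∠I = -0.2°.

I = 5.275e-05∠-0.2° A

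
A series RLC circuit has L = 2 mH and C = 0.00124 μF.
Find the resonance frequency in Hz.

Step 1 — Resonance condition Im(Z)=0 gives ω₀ = 1/√(LC).
Step 2 — ω₀ = 1/√(0.002·1.24e-09) = 6.35e+05 rad/s.
Step 3 — f₀ = ω₀/(2π) = 1.011e+05 Hz.

f₀ = 1.011e+05 Hz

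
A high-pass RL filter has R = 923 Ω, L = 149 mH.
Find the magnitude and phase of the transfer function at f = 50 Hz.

Step 1 — Angular frequency: ω = 2π·50 = 314.2 rad/s.
Step 2 — Transfer function: H(jω) = jωL/(R + jωL).
Step 3 — Numerator jωL = j·46.81; denominator R + jωL = 923 + j46.81.
Step 4 — H = 0.002565 + j0.05058.
Step 5 — Magnitude: |H| = 0.05065 (-25.9 dB); phase: φ = 87.1°.

|H| = 0.05065 (-25.9 dB), φ = 87.1°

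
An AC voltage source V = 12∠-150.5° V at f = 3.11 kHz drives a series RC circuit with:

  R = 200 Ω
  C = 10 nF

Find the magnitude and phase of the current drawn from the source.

Step 1 — Angular frequency: ω = 2π·f = 2π·3110 = 1.954e+04 rad/s.
Step 2 — Component impedances:
  R: Z = R = 200 Ω
  C: Z = 1/(jωC) = -j/(ω·C) = 0 - j5118 Ω
Step 3 — Series combination: Z_total = R + C = 200 - j5118 Ω = 5121∠-87.8° Ω.
Step 4 — Source phasor: V = 12∠-150.5° V = -10.44 - j5.909 V.
Step 5 — Ohm's law: I = V / Z_total = (-10.44 - j5.909) / (200 - j5118) = 0.001073 - j0.002083 A.
Step 6 — Convert to polar: |I| = 0.002343 A, ∠I = -62.7°.

I = 0.002343∠-62.7° A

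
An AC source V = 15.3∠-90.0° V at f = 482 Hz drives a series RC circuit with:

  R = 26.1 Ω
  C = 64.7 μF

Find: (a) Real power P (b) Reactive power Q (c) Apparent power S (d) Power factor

Step 1 — Angular frequency: ω = 2π·f = 2π·482 = 3028 rad/s.
Step 2 — Component impedances:
  R: Z = R = 26.1 Ω
  C: Z = 1/(jωC) = -j/(ω·C) = 0 - j5.104 Ω
Step 3 — Series combination: Z_total = R + C = 26.1 - j5.104 Ω = 26.59∠-11.1° Ω.
Step 4 — Source phasor: V = 15.3∠-90.0° V = 0 - j15.3 V.
Step 5 — Current: I = V / Z = 0.1104 - j0.5646 A = 0.5753∠-78.9° A.
Step 6 — Complex power: S = V·I* = 8.639 - j1.689 VA.
Step 7 — Real power: P = Re(S) = 8.639 W.
Step 8 — Reactive power: Q = Im(S) = -1.689 VAR.
Step 9 — Apparent power: |S| = 8.802 VA.
Step 10 — Power factor: PF = P/|S| = 0.9814 (leading).

(a) P = 8.639 W  (b) Q = -1.689 VAR  (c) S = 8.802 VA  (d) PF = 0.9814 (leading)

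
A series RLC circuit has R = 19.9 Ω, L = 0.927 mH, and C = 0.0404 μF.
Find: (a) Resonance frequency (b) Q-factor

Step 1 — Resonance condition Im(Z)=0 gives ω₀ = 1/√(LC).
Step 2 — ω₀ = 1/√(0.000927·4.04e-08) = 1.634e+05 rad/s.
Step 3 — f₀ = ω₀/(2π) = 2.601e+04 Hz.
Step 4 — Series Q: Q = ω₀L/R = 1.634e+05·0.000927/19.9 = 7.612.

(a) f₀ = 2.601e+04 Hz  (b) Q = 7.612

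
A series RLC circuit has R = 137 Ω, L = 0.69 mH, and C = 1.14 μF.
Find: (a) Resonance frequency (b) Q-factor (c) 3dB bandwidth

Step 1 — Resonance: ω₀ = 1/√(LC) = 1/√(0.00069·1.14e-06) = 3.566e+04 rad/s.
Step 2 — f₀ = ω₀/(2π) = 5675 Hz.
Step 3 — Series Q: Q = ω₀L/R = 3.566e+04·0.00069/137 = 0.1796.
Step 4 — Bandwidth: Δω = ω₀/Q = 1.986e+05 rad/s; BW = Δω/(2π) = 3.16e+04 Hz.

(a) f₀ = 5675 Hz  (b) Q = 0.1796  (c) BW = 3.16e+04 Hz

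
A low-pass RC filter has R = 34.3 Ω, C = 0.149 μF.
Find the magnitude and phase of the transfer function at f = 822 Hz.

Step 1 — Angular frequency: ω = 2π·822 = 5165 rad/s.
Step 2 — Transfer function: H(jω) = 1/(1 + jωRC).
Step 3 — Denominator: 1 + jωRC = 1 + j·5165·34.3·1.49e-07 = 1 + j0.0264.
Step 4 — H = 0.9993 - j0.02638.
Step 5 — Magnitude: |H| = 0.9997 (-0.0 dB); phase: φ = -1.5°.

|H| = 0.9997 (-0.0 dB), φ = -1.5°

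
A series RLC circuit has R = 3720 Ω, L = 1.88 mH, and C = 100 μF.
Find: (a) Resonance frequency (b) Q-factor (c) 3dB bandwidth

Step 1 — Resonance condition Im(Z)=0 gives ω₀ = 1/√(LC).
Step 2 — ω₀ = 1/√(0.00188·0.0001) = 2306 rad/s.
Step 3 — f₀ = ω₀/(2π) = 367.1 Hz.
Step 4 — Series Q: Q = ω₀L/R = 2306·0.00188/3720 = 0.001166.
Step 5 — 3dB bandwidth: Δω = ω₀/Q = 1.979e+06 rad/s; BW = Δω/(2π) = 3.149e+05 Hz.

(a) f₀ = 367.1 Hz  (b) Q = 0.001166  (c) BW = 3.149e+05 Hz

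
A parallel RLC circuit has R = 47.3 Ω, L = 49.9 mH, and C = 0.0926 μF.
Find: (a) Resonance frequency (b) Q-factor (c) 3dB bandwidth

Step 1 — Resonance: ω₀ = 1/√(LC) = 1/√(0.0499·9.26e-08) = 1.471e+04 rad/s.
Step 2 — f₀ = ω₀/(2π) = 2341 Hz.
Step 3 — Parallel Q: Q = R/(ω₀L) = 47.3/(1.471e+04·0.0499) = 0.06443.
Step 4 — Bandwidth: Δω = ω₀/Q = 2.283e+05 rad/s; BW = Δω/(2π) = 3.634e+04 Hz.

(a) f₀ = 2341 Hz  (b) Q = 0.06443  (c) BW = 3.634e+04 Hz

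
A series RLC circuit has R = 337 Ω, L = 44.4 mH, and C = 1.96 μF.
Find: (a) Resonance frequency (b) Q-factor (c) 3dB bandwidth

Step 1 — Resonance: ω₀ = 1/√(LC) = 1/√(0.0444·1.96e-06) = 3390 rad/s.
Step 2 — f₀ = ω₀/(2π) = 539.5 Hz.
Step 3 — Series Q: Q = ω₀L/R = 3390·0.0444/337 = 0.4466.
Step 4 — Bandwidth: Δω = ω₀/Q = 7590 rad/s; BW = Δω/(2π) = 1208 Hz.

(a) f₀ = 539.5 Hz  (b) Q = 0.4466  (c) BW = 1208 Hz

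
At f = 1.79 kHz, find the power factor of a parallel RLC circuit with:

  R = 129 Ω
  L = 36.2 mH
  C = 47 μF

Step 1 — Angular frequency: ω = 2π·f = 2π·1790 = 1.125e+04 rad/s.
Step 2 — Component impedances:
  R: Z = R = 129 Ω
  L: Z = jωL = j·1.125e+04·0.0362 = 0 + j407.1 Ω
  C: Z = 1/(jωC) = -j/(ω·C) = 0 - j1.892 Ω
Step 3 — Parallel combination: 1/Z_total = 1/R + 1/L + 1/C; Z_total = 0.028 - j1.9 Ω = 1.9∠-89.2° Ω.
Step 4 — Power factor: PF = cos(φ) = Re(Z)/|Z| = 0.027996/1.9004 = 0.01473.
Step 5 — Type: Im(Z) = -1.9 ⇒ leading (phase φ = -89.2°).

PF = 0.01473 (leading, φ = -89.2°)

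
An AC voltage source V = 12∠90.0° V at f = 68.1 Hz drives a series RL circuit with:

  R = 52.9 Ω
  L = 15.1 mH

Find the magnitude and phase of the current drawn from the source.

Step 1 — Angular frequency: ω = 2π·f = 2π·68.1 = 427.9 rad/s.
Step 2 — Component impedances:
  R: Z = R = 52.9 Ω
  L: Z = jωL = j·427.9·0.0151 = 0 + j6.461 Ω
Step 3 — Series combination: Z_total = R + L = 52.9 + j6.461 Ω = 53.29∠7.0° Ω.
Step 4 — Source phasor: V = 12∠90.0° V = 0 + j12 V.
Step 5 — Ohm's law: I = V / Z_total = (0 + j12) / (52.9 + j6.461) = 0.0273 + j0.2235 A.
Step 6 — Convert to polar: |I| = 0.2252 A, ∠I = 83.0°.

I = 0.2252∠83.0° A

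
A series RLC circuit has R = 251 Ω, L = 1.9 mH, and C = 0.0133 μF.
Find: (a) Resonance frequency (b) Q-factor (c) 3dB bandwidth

Step 1 — Resonance condition Im(Z)=0 gives ω₀ = 1/√(LC).
Step 2 — ω₀ = 1/√(0.0019·1.33e-08) = 1.989e+05 rad/s.
Step 3 — f₀ = ω₀/(2π) = 3.166e+04 Hz.
Step 4 — Series Q: Q = ω₀L/R = 1.989e+05·0.0019/251 = 1.506.
Step 5 — 3dB bandwidth: Δω = ω₀/Q = 1.321e+05 rad/s; BW = Δω/(2π) = 2.103e+04 Hz.

(a) f₀ = 3.166e+04 Hz  (b) Q = 1.506  (c) BW = 2.103e+04 Hz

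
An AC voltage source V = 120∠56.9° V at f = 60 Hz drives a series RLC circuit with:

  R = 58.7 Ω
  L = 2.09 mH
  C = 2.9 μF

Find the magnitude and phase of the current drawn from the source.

Step 1 — Angular frequency: ω = 2π·f = 2π·60 = 377 rad/s.
Step 2 — Component impedances:
  R: Z = R = 58.7 Ω
  L: Z = jωL = j·377·0.00209 = 0 + j0.7879 Ω
  C: Z = 1/(jωC) = -j/(ω·C) = 0 - j914.7 Ω
Step 3 — Series combination: Z_total = R + L + C = 58.7 - j913.9 Ω = 915.8∠-86.3° Ω.
Step 4 — Source phasor: V = 120∠56.9° V = 65.53 + j100.5 V.
Step 5 — Ohm's law: I = V / Z_total = (65.53 + j100.5) / (58.7 - j913.9) = -0.105 + j0.07845 A.
Step 6 — Convert to polar: |I| = 0.131 A, ∠I = 143.2°.

I = 0.131∠143.2° A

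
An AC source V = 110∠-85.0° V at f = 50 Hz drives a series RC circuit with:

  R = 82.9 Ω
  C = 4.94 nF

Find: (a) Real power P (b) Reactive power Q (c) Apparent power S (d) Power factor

Step 1 — Angular frequency: ω = 2π·f = 2π·50 = 314.2 rad/s.
Step 2 — Component impedances:
  R: Z = R = 82.9 Ω
  C: Z = 1/(jωC) = -j/(ω·C) = 0 - j6.444e+05 Ω
Step 3 — Series combination: Z_total = R + C = 82.9 - j6.444e+05 Ω = 6.444e+05∠-90.0° Ω.
Step 4 — Source phasor: V = 110∠-85.0° V = 9.587 - j109.6 V.
Step 5 — Current: I = V / Z = 0.0001701 + j1.486e-05 A = 0.0001707∠5.0° A.
Step 6 — Complex power: S = V·I* = 2.416e-06 - j0.01878 VA.
Step 7 — Real power: P = Re(S) = 2.416e-06 W.
Step 8 — Reactive power: Q = Im(S) = -0.01878 VAR.
Step 9 — Apparent power: |S| = 0.01878 VA.
Step 10 — Power factor: PF = P/|S| = 0.0001287 (leading).

(a) P = 2.416e-06 W  (b) Q = -0.01878 VAR  (c) S = 0.01878 VA  (d) PF = 0.0001287 (leading)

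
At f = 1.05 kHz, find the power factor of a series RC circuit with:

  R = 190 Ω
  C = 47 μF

Step 1 — Angular frequency: ω = 2π·f = 2π·1050 = 6597 rad/s.
Step 2 — Component impedances:
  R: Z = R = 190 Ω
  C: Z = 1/(jωC) = -j/(ω·C) = 0 - j3.225 Ω
Step 3 — Series combination: Z_total = R + C = 190 - j3.225 Ω = 190∠-1.0° Ω.
Step 4 — Power factor: PF = cos(φ) = Re(Z)/|Z| = 190/190.027 = 0.9999.
Step 5 — Type: Im(Z) = -3.225 ⇒ leading (phase φ = -1.0°).

PF = 0.9999 (leading, φ = -1.0°)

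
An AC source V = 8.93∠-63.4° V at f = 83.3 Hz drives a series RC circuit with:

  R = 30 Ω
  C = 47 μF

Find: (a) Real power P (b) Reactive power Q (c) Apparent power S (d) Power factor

Step 1 — Angular frequency: ω = 2π·f = 2π·83.3 = 523.4 rad/s.
Step 2 — Component impedances:
  R: Z = R = 30 Ω
  C: Z = 1/(jωC) = -j/(ω·C) = 0 - j40.65 Ω
Step 3 — Series combination: Z_total = R + C = 30 - j40.65 Ω = 50.52∠-53.6° Ω.
Step 4 — Source phasor: V = 8.93∠-63.4° V = 3.998 - j7.985 V.
Step 5 — Current: I = V / Z = 0.1742 - j0.03017 A = 0.1768∠-9.8° A.
Step 6 — Complex power: S = V·I* = 0.9372 - j1.27 VA.
Step 7 — Real power: P = Re(S) = 0.9372 W.
Step 8 — Reactive power: Q = Im(S) = -1.27 VAR.
Step 9 — Apparent power: |S| = 1.578 VA.
Step 10 — Power factor: PF = P/|S| = 0.5938 (leading).

(a) P = 0.9372 W  (b) Q = -1.27 VAR  (c) S = 1.578 VA  (d) PF = 0.5938 (leading)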